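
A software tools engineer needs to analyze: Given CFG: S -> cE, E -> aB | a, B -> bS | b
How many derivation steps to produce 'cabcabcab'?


Grammar: S -> cE, E -> aB | a, B -> bS | b
Deriving 'cabcabcab':
Step 1: S -> cE => cE
Step 2: E -> aB => caB
Step 3: B -> bS => cabS
Step 4: S -> cE => cabcE
Step 5: E -> aB => cabcaB
Step 6: B -> bS => cabcabS
Step 7: S -> cE => cabcabcE
Step 8: E -> aB => cabcabcaB
Step 9: B -> b => cabcabcab
Total derivation steps: 9

9


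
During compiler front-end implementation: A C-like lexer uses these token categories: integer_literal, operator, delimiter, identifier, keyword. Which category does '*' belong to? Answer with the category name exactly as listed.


Token: '*'
Checking categories:
  identifier: no
  integer_literal: no
  operator: YES
  keyword: no
  delimiter: no
Category: operator

operator


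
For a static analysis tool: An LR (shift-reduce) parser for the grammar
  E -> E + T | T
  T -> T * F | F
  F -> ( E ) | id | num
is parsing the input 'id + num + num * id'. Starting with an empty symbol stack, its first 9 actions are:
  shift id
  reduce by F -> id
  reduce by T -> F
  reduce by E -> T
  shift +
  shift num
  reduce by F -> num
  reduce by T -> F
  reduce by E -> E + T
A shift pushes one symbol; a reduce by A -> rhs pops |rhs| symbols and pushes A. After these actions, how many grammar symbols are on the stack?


Tracking the symbol stack through each action:
  Action 1: shift 'id' : push -> stack = [id] (size 1)
  Action 2: reduce by F -> id : pop 1, push F -> stack = [F] (size 1)
  Action 3: reduce by T -> F : pop 1, push T -> stack = [T] (size 1)
  Action 4: reduce by E -> T : pop 1, push E -> stack = [E] (size 1)
  Action 5: shift '+' : push -> stack = [E, +] (size 2)
  Action 6: shift 'num' : push -> stack = [E, +, num] (size 3)
  Action 7: reduce by F -> num : pop 1, push F -> stack = [E, +, F] (size 3)
  Action 8: reduce by T -> F : pop 1, push T -> stack = [E, +, T] (size 3)
  Action 9: reduce by E -> E + T : pop 3, push E -> stack = [E] (size 1)
Final stack size: 1

1


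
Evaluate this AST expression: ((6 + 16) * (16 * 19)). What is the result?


Expression: ((6 + 16) * (16 * 19))
Evaluating step by step:
  6 + 16 = 22
  16 * 19 = 304
  22 * 304 = 6688
Result: 6688

6688


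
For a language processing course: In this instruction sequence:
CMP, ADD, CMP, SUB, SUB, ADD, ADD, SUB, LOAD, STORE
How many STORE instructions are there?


Scanning instruction sequence for STORE:
  Position 1: CMP
  Position 2: ADD
  Position 3: CMP
  Position 4: SUB
  Position 5: SUB
  Position 6: ADD
  Position 7: ADD
  Position 8: SUB
  Position 9: LOAD
  Position 10: STORE <- MATCH
Matches at positions: [10]
Total STORE count: 1

1


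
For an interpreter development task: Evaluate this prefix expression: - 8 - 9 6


Parsing prefix expression: - 8 - 9 6
Step 1: Innermost operation '- 9 6'
  9 - 6 = 3
Step 2: Outer operation '- 8 [3]'
  8 - 3 = 5

5


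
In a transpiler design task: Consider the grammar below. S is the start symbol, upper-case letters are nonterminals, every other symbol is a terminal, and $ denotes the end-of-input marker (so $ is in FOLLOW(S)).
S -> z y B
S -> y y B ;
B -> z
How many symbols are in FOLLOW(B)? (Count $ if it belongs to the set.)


S is the start symbol and does not occur in any rule body, so FOLLOW(S) = {$}.
Examining every occurrence of B in a rule body:
  S -> z y B : B is at the right end -> add FOLLOW(S) = {$}
  S -> y y B ; : B is followed by terminal ';' -> add ';'
  B -> z : B does not occur in the body -> contributes nothing
FOLLOW(B) = {;, $}
Count: 2

2


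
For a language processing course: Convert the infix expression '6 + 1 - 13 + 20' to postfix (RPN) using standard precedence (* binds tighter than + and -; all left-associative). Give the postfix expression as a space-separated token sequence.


Applying the shunting-yard algorithm:
  Operand 6 -> output
  Push '+' onto operator stack -> op-stack: [+]
  Operand 1 -> output
  See '-' (prec 1); top '+' (prec 1) >= it -> pop '+' to output
  Push '-' onto operator stack -> op-stack: [-]
  Operand 13 -> output
  See '+' (prec 1); top '-' (prec 1) >= it -> pop '-' to output
  Push '+' onto operator stack -> op-stack: [+]
  Operand 20 -> output
  End of input: pop '+' to output
Postfix result: 6 1 + 13 - 20 +

6 1 + 13 - 20 +


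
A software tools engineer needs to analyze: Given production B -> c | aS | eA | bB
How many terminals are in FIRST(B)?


Production: B -> c | aS | eA | bB
Examining each alternative for leading terminals:
  B -> c : first terminal = 'c'
  B -> aS : first terminal = 'a'
  B -> eA : first terminal = 'e'
  B -> bB : first terminal = 'b'
FIRST(B) = {a, b, c, e}
Count: 4

4


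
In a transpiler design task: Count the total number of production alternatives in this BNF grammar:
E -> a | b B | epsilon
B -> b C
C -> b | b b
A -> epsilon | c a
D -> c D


Counting alternatives per rule:
  E: 3 alternative(s)
  B: 1 alternative(s)
  C: 2 alternative(s)
  A: 2 alternative(s)
  D: 1 alternative(s)
Sum: 3 + 1 + 2 + 2 + 1 = 9

9


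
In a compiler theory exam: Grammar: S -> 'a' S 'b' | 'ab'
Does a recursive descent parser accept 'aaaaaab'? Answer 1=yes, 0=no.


Grammar accepts strings of the form a^n b^n (n >= 1)
Word: 'aaaaaab'
Counting: 6 a's and 1 b's
Check: 6 == 1? No
Mismatch: a-count != b-count
Rejected

0


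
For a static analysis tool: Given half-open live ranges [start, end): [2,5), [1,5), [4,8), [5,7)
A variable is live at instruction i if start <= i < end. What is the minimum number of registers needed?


Live ranges:
  Var0: [2, 5)
  Var1: [1, 5)
  Var2: [4, 8)
  Var3: [5, 7)
Sweep-line events (position, delta, active):
  pos=1 start -> active=1
  pos=2 start -> active=2
  pos=4 start -> active=3
  pos=5 end -> active=2
  pos=5 end -> active=1
  pos=5 start -> active=2
  pos=7 end -> active=1
  pos=8 end -> active=0
Maximum simultaneous active: 3
Minimum registers needed: 3

3


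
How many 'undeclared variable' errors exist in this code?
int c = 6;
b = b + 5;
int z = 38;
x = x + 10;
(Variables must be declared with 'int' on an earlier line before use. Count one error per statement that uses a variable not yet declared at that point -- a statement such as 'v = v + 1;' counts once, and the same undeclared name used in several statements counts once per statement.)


Scanning code line by line:
  Line 1: declare 'c' -> declared = ['c']
  Line 2: use 'b' -> ERROR (undeclared)
  Line 3: declare 'z' -> declared = ['c', 'z']
  Line 4: use 'x' -> ERROR (undeclared)
Total undeclared variable errors: 2

2


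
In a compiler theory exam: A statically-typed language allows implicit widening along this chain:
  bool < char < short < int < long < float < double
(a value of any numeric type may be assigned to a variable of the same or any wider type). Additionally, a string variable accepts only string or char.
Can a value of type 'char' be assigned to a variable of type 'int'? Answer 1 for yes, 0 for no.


Target variable type: int
Source value type: char
Numeric ranks: char=1, int=3
Widening allowed iff rank(source) <= rank(target): 1 <= 3? Yes
Result: 1

1


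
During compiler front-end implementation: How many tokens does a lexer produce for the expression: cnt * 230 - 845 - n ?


Scanning 'cnt * 230 - 845 - n'
Token 1: 'cnt' -> identifier
Token 2: '*' -> operator
Token 3: '230' -> integer_literal
Token 4: '-' -> operator
Token 5: '845' -> integer_literal
Token 6: '-' -> operator
Token 7: 'n' -> identifier
Total tokens: 7

7


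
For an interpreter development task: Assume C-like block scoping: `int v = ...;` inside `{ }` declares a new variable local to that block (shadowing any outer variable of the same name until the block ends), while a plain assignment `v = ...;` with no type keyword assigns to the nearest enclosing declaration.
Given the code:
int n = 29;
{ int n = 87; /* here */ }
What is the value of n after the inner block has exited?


Analyzing scoping rules:
Outer scope: declares n = 29
Inner block: 'int n = 87;' declares a NEW n that shadows the outer one
When the block exits the inner n goes out of scope; the outer n was never modified -> 29
Result: 29

29


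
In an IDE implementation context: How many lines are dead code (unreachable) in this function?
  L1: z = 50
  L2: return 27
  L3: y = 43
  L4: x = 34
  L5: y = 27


Analyzing control flow:
  L1: reachable (before return)
  L2: reachable (return statement)
  L3: DEAD (after return at L2)
  L4: DEAD (after return at L2)
  L5: DEAD (after return at L2)
Return at L2, total lines = 5
Dead lines: L3 through L5
Count: 3

3


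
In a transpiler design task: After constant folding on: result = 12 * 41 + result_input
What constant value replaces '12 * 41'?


Identifying constant sub-expression:
  Original: result = 12 * 41 + result_input
  12 and 41 are both compile-time constants
  Evaluating: 12 * 41 = 492
  After folding: result = 492 + result_input

492


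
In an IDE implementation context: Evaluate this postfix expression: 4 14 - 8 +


Processing tokens left to right:
Push 4, Push 14
Pop 4 and 14, compute 4 - 14 = -10, push -10
Push 8
Pop -10 and 8, compute -10 + 8 = -2, push -2
Stack result: -2

-2


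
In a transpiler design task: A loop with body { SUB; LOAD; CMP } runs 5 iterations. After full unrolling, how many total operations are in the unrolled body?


Loop body operations: SUB, LOAD, CMP (3 ops per iteration)
Unrolling 5 iterations:
  Iteration 1: SUB, LOAD, CMP (3 ops)
  Iteration 2: SUB, LOAD, CMP (3 ops)
  Iteration 3: SUB, LOAD, CMP (3 ops)
  Iteration 4: SUB, LOAD, CMP (3 ops)
  Iteration 5: SUB, LOAD, CMP (3 ops)
Total: 5 iterations * 3 ops/iter = 15 operations

15


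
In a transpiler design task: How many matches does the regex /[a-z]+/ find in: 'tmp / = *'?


Pattern: /[a-z]+/ (identifiers)
Input: 'tmp / = *'
Scanning for matches:
  Match 1: 'tmp'
Total matches: 1

1


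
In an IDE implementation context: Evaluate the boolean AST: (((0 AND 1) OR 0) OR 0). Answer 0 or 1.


Step 1: Evaluate inner node
  0 AND 1 = 0
Step 2: Evaluate next node
  0 OR 0 = 0
Step 3: Evaluate root node
  0 OR 0 = 0

0


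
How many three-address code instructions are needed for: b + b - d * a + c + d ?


Expression: b + b - d * a + c + d
Generating three-address code (respecting * over +/- precedence):
  Instruction 1: t1 = d * a
  Instruction 2: t2 = b + b
  Instruction 3: t3 = t2 - t1
  Instruction 4: t4 = t3 + c
  Instruction 5: t5 = t4 + d
Total instructions: 5

5


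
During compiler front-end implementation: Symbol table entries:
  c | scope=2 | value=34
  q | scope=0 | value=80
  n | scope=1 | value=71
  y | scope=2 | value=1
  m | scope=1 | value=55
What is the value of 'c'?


Searching symbol table for 'c':
  c | scope=2 | value=34 <- MATCH
  q | scope=0 | value=80
  n | scope=1 | value=71
  y | scope=2 | value=1
  m | scope=1 | value=55
Found 'c' at scope 2 with value 34

34


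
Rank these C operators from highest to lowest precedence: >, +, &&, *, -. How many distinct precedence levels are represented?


Looking up precedence for each operator:
  > -> precedence 4
  + -> precedence 5
  && -> precedence 2
  * -> precedence 6
  - -> precedence 5
Sorted highest to lowest: *, +, -, >, &&
Distinct precedence values: [6, 5, 4, 2]
Number of distinct levels: 4

4


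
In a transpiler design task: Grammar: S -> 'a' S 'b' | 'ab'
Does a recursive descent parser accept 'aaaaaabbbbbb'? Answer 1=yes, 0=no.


Grammar accepts strings of the form a^n b^n (n >= 1)
Word: 'aaaaaabbbbbb'
Counting: 6 a's and 6 b's
Check: 6 == 6? Yes
Derivation (S -> aSb applied 5 time(s), then S -> ab): S => aSb => aaSbb => aaaSbbb => aaaaSbbbb => aaaaaSbbbbb => aaaaaabbbbbb
Accepted

1


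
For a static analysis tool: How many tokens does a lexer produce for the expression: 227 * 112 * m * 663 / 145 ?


Scanning '227 * 112 * m * 663 / 145'
Token 1: '227' -> integer_literal
Token 2: '*' -> operator
Token 3: '112' -> integer_literal
Token 4: '*' -> operator
Token 5: 'm' -> identifier
Token 6: '*' -> operator
Token 7: '663' -> integer_literal
Token 8: '/' -> operator
Token 9: '145' -> integer_literal
Total tokens: 9

9


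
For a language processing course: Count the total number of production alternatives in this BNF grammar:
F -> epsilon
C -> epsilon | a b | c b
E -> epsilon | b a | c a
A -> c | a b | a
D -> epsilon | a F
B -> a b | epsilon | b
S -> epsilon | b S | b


Counting alternatives per rule:
  F: 1 alternative(s)
  C: 3 alternative(s)
  E: 3 alternative(s)
  A: 3 alternative(s)
  D: 2 alternative(s)
  B: 3 alternative(s)
  S: 3 alternative(s)
Sum: 1 + 3 + 3 + 3 + 2 + 3 + 3 = 18

18


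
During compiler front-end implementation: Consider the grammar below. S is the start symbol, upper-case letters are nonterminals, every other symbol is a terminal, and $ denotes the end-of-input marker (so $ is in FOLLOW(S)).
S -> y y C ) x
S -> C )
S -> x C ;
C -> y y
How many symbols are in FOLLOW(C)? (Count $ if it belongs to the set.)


S is the start symbol and does not occur in any rule body, so FOLLOW(S) = {$}.
Examining every occurrence of C in a rule body:
  S -> y y C ) x : C is followed by terminal ')' -> add ')'
  S -> C ) : C is followed by terminal ')' -> add ')' (already in the set)
  S -> x C ; : C is followed by terminal ';' -> add ';'
  C -> y y : C does not occur in the body -> contributes nothing
FOLLOW(C) = {), ;}
Count: 2

2


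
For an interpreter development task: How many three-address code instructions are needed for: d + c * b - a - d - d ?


Expression: d + c * b - a - d - d
Generating three-address code (respecting * over +/- precedence):
  Instruction 1: t1 = c * b
  Instruction 2: t2 = d + t1
  Instruction 3: t3 = t2 - a
  Instruction 4: t4 = t3 - d
  Instruction 5: t5 = t4 - d
Total instructions: 5

5


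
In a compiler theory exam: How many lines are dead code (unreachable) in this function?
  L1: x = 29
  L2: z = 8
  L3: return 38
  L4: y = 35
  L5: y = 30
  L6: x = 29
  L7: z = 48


Analyzing control flow:
  L1: reachable (before return)
  L2: reachable (before return)
  L3: reachable (return statement)
  L4: DEAD (after return at L3)
  L5: DEAD (after return at L3)
  L6: DEAD (after return at L3)
  L7: DEAD (after return at L3)
Return at L3, total lines = 7
Dead lines: L4 through L7
Count: 4

4


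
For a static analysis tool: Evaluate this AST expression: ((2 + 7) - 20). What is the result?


Expression: ((2 + 7) - 20)
Evaluating step by step:
  2 + 7 = 9
  9 - 20 = -11
Result: -11

-11


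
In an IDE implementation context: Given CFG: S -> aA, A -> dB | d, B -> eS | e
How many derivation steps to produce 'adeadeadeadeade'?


Grammar: S -> aA, A -> dB | d, B -> eS | e
Deriving 'adeadeadeadeade':
Step 1: S -> aA => aA
Step 2: A -> dB => adB
Step 3: B -> eS => adeS
Step 4: S -> aA => adeaA
Step 5: A -> dB => adeadB
Step 6: B -> eS => adeadeS
Step 7: S -> aA => adeadeaA
Step 8: A -> dB => adeadeadB
Step 9: B -> eS => adeadeadeS
Step 10: S -> aA => adeadeadeaA
Step 11: A -> dB => adeadeadeadB
Step 12: B -> eS => adeadeadeadeS
Step 13: S -> aA => adeadeadeadeaA
Step 14: A -> dB => adeadeadeadeadB
Step 15: B -> e => adeadeadeadeade
Total derivation steps: 15

15


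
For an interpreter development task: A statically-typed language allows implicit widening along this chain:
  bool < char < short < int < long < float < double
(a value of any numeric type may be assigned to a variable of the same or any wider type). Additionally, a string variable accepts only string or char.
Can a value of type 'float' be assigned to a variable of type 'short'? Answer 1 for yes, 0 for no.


Target variable type: short
Source value type: float
Numeric ranks: float=5, short=2
Widening allowed iff rank(source) <= rank(target): 5 <= 2? No
Result: 0

0


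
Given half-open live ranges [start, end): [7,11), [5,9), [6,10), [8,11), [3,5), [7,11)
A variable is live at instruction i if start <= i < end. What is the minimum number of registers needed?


Live ranges:
  Var0: [7, 11)
  Var1: [5, 9)
  Var2: [6, 10)
  Var3: [8, 11)
  Var4: [3, 5)
  Var5: [7, 11)
Sweep-line events (position, delta, active):
  pos=3 start -> active=1
  pos=5 end -> active=0
  pos=5 start -> active=1
  pos=6 start -> active=2
  pos=7 start -> active=3
  pos=7 start -> active=4
  pos=8 start -> active=5
  pos=9 end -> active=4
  pos=10 end -> active=3
  pos=11 end -> active=2
  pos=11 end -> active=1
  pos=11 end -> active=0
Maximum simultaneous active: 5
Minimum registers needed: 5

5


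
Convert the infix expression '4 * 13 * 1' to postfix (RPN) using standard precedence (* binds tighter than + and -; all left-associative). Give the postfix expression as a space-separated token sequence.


Applying the shunting-yard algorithm:
  Operand 4 -> output
  Push '*' onto operator stack -> op-stack: [*]
  Operand 13 -> output
  See '*' (prec 2); top '*' (prec 2) >= it -> pop '*' to output
  Push '*' onto operator stack -> op-stack: [*]
  Operand 1 -> output
  End of input: pop '*' to output
Postfix result: 4 13 * 1 *

4 13 * 1 *


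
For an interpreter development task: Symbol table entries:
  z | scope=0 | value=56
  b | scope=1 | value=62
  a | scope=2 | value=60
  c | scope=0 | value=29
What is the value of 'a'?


Searching symbol table for 'a':
  z | scope=0 | value=56
  b | scope=1 | value=62
  a | scope=2 | value=60 <- MATCH
  c | scope=0 | value=29
Found 'a' at scope 2 with value 60

60


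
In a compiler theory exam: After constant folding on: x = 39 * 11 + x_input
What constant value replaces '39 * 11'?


Identifying constant sub-expression:
  Original: x = 39 * 11 + x_input
  39 and 11 are both compile-time constants
  Evaluating: 39 * 11 = 429
  After folding: x = 429 + x_input

429


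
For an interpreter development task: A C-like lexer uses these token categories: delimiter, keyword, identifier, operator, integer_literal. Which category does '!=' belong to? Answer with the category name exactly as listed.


Token: '!='
Checking categories:
  identifier: no
  integer_literal: no
  operator: YES
  keyword: no
  delimiter: no
Category: operator

operator


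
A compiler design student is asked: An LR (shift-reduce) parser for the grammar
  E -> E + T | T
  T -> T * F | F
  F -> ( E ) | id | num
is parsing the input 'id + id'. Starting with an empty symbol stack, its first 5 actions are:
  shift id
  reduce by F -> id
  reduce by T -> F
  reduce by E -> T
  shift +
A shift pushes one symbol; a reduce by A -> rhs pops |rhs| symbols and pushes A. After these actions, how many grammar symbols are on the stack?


Tracking the symbol stack through each action:
  Action 1: shift 'id' : push -> stack = [id] (size 1)
  Action 2: reduce by F -> id : pop 1, push F -> stack = [F] (size 1)
  Action 3: reduce by T -> F : pop 1, push T -> stack = [T] (size 1)
  Action 4: reduce by E -> T : pop 1, push E -> stack = [E] (size 1)
  Action 5: shift '+' : push -> stack = [E, +] (size 2)
Final stack size: 2

2


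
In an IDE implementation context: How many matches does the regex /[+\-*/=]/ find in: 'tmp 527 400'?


Pattern: /[+\-*/=]/ (operators)
Input: 'tmp 527 400'
Scanning for matches:
Total matches: 0

0


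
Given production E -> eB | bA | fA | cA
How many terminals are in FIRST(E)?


Production: E -> eB | bA | fA | cA
Examining each alternative for leading terminals:
  E -> eB : first terminal = 'e'
  E -> bA : first terminal = 'b'
  E -> fA : first terminal = 'f'
  E -> cA : first terminal = 'c'
FIRST(E) = {b, c, e, f}
Count: 4

4


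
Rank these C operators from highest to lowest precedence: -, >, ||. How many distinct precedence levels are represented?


Looking up precedence for each operator:
  - -> precedence 5
  > -> precedence 4
  || -> precedence 1
Sorted highest to lowest: -, >, ||
Distinct precedence values: [5, 4, 1]
Number of distinct levels: 3

3


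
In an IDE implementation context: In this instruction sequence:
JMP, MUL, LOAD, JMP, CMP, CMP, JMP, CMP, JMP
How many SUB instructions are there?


Scanning instruction sequence for SUB:
  Position 1: JMP
  Position 2: MUL
  Position 3: LOAD
  Position 4: JMP
  Position 5: CMP
  Position 6: CMP
  Position 7: JMP
  Position 8: CMP
  Position 9: JMP
Matches at positions: []
Total SUB count: 0

0


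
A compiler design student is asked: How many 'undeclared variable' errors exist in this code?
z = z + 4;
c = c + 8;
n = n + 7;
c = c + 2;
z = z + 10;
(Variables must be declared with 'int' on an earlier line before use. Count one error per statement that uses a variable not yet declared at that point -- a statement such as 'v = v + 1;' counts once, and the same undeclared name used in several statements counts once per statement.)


Scanning code line by line:
  Line 1: use 'z' -> ERROR (undeclared)
  Line 2: use 'c' -> ERROR (undeclared)
  Line 3: use 'n' -> ERROR (undeclared)
  Line 4: use 'c' -> ERROR (undeclared)
  Line 5: use 'z' -> ERROR (undeclared)
Total undeclared variable errors: 5

5


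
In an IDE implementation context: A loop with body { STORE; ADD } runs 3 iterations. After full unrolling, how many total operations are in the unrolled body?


Loop body operations: STORE, ADD (2 ops per iteration)
Unrolling 3 iterations:
  Iteration 1: STORE, ADD (2 ops)
  Iteration 2: STORE, ADD (2 ops)
  Iteration 3: STORE, ADD (2 ops)
Total: 3 iterations * 2 ops/iter = 6 operations

6


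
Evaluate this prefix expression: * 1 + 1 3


Parsing prefix expression: * 1 + 1 3
Step 1: Innermost operation '+ 1 3'
  1 + 3 = 4
Step 2: Outer operation '* 1 [4]'
  1 * 4 = 4

4


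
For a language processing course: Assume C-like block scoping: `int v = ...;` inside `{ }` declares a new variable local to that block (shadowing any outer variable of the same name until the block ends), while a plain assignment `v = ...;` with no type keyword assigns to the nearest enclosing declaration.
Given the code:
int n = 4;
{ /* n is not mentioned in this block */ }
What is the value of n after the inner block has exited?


Analyzing scoping rules:
Outer scope: declares n = 4
Inner block: n is neither redeclared nor assigned -> unchanged
After the block -> 4
Result: 4

4


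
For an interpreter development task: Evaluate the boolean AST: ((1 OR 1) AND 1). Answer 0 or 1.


Step 1: Evaluate inner node
  1 OR 1 = 1
Step 2: Evaluate root node
  1 AND 1 = 1

1


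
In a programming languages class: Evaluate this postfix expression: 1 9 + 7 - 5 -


Processing tokens left to right:
Push 1, Push 9
Pop 1 and 9, compute 1 + 9 = 10, push 10
Push 7
Pop 10 and 7, compute 10 - 7 = 3, push 3
Push 5
Pop 3 and 5, compute 3 - 5 = -2, push -2
Stack result: -2

-2


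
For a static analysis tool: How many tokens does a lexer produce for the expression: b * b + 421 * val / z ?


Scanning 'b * b + 421 * val / z'
Token 1: 'b' -> identifier
Token 2: '*' -> operator
Token 3: 'b' -> identifier
Token 4: '+' -> operator
Token 5: '421' -> integer_literal
Token 6: '*' -> operator
Token 7: 'val' -> identifier
Token 8: '/' -> operator
Token 9: 'z' -> identifier
Total tokens: 9

9


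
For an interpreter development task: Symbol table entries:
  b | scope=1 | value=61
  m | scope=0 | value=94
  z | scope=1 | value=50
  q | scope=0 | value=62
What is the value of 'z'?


Searching symbol table for 'z':
  b | scope=1 | value=61
  m | scope=0 | value=94
  z | scope=1 | value=50 <- MATCH
  q | scope=0 | value=62
Found 'z' at scope 1 with value 50

50


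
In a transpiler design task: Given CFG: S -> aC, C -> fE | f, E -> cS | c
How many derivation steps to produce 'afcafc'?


Grammar: S -> aC, C -> fE | f, E -> cS | c
Deriving 'afcafc':
Step 1: S -> aC => aC
Step 2: C -> fE => afE
Step 3: E -> cS => afcS
Step 4: S -> aC => afcaC
Step 5: C -> fE => afcafE
Step 6: E -> c => afcafc
Total derivation steps: 6

6


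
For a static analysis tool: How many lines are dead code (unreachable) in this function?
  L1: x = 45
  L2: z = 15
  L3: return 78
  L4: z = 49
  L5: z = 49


Analyzing control flow:
  L1: reachable (before return)
  L2: reachable (before return)
  L3: reachable (return statement)
  L4: DEAD (after return at L3)
  L5: DEAD (after return at L3)
Return at L3, total lines = 5
Dead lines: L4 through L5
Count: 2

2


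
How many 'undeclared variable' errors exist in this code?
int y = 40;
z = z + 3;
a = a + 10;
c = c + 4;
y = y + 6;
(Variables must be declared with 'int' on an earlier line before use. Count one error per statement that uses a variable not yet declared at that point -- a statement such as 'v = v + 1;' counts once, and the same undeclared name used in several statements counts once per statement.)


Scanning code line by line:
  Line 1: declare 'y' -> declared = ['y']
  Line 2: use 'z' -> ERROR (undeclared)
  Line 3: use 'a' -> ERROR (undeclared)
  Line 4: use 'c' -> ERROR (undeclared)
  Line 5: use 'y' -> OK (declared)
Total undeclared variable errors: 3

3


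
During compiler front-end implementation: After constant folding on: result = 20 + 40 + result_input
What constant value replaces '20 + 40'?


Identifying constant sub-expression:
  Original: result = 20 + 40 + result_input
  20 and 40 are both compile-time constants
  Evaluating: 20 + 40 = 60
  After folding: result = 60 + result_input

60


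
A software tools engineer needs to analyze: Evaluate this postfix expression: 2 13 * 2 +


Processing tokens left to right:
Push 2, Push 13
Pop 2 and 13, compute 2 * 13 = 26, push 26
Push 2
Pop 26 and 2, compute 26 + 2 = 28, push 28
Stack result: 28

28


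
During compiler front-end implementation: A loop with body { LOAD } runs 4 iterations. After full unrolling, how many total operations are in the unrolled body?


Loop body operations: LOAD (1 op per iteration)
Unrolling 4 iterations:
  Iteration 1: LOAD (1 ops)
  Iteration 2: LOAD (1 ops)
  Iteration 3: LOAD (1 ops)
  Iteration 4: LOAD (1 ops)
Total: 4 iterations * 1 ops/iter = 4 operations

4


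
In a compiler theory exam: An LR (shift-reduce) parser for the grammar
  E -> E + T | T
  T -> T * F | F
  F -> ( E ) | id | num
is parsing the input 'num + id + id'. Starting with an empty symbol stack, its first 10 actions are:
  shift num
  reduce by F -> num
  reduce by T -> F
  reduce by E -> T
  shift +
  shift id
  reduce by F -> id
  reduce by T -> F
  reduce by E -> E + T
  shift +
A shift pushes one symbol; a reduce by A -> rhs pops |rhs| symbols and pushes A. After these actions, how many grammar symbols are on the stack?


Tracking the symbol stack through each action:
  Action 1: shift 'num' : push -> stack = [num] (size 1)
  Action 2: reduce by F -> num : pop 1, push F -> stack = [F] (size 1)
  Action 3: reduce by T -> F : pop 1, push T -> stack = [T] (size 1)
  Action 4: reduce by E -> T : pop 1, push E -> stack = [E] (size 1)
  Action 5: shift '+' : push -> stack = [E, +] (size 2)
  Action 6: shift 'id' : push -> stack = [E, +, id] (size 3)
  Action 7: reduce by F -> id : pop 1, push F -> stack = [E, +, F] (size 3)
  Action 8: reduce by T -> F : pop 1, push T -> stack = [E, +, T] (size 3)
  Action 9: reduce by E -> E + T : pop 3, push E -> stack = [E] (size 1)
  Action 10: shift '+' : push -> stack = [E, +] (size 2)
Final stack size: 2

2


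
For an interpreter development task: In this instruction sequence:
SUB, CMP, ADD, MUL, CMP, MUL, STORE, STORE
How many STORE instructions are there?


Scanning instruction sequence for STORE:
  Position 1: SUB
  Position 2: CMP
  Position 3: ADD
  Position 4: MUL
  Position 5: CMP
  Position 6: MUL
  Position 7: STORE <- MATCH
  Position 8: STORE <- MATCH
Matches at positions: [7, 8]
Total STORE count: 2

2


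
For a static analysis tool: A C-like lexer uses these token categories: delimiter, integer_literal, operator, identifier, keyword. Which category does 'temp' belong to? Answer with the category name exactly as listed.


Token: 'temp'
Checking categories:
  identifier: YES
  integer_literal: no
  operator: no
  keyword: no
  delimiter: no
Category: identifier

identifier


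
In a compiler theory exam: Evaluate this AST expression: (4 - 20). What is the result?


Expression: (4 - 20)
Evaluating step by step:
  4 - 20 = -16
Result: -16

-16


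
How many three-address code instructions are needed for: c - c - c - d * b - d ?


Expression: c - c - c - d * b - d
Generating three-address code (respecting * over +/- precedence):
  Instruction 1: t1 = d * b
  Instruction 2: t2 = c - c
  Instruction 3: t3 = t2 - c
  Instruction 4: t4 = t3 - t1
  Instruction 5: t5 = t4 - d
Total instructions: 5

5


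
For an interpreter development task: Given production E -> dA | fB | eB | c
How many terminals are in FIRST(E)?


Production: E -> dA | fB | eB | c
Examining each alternative for leading terminals:
  E -> dA : first terminal = 'd'
  E -> fB : first terminal = 'f'
  E -> eB : first terminal = 'e'
  E -> c : first terminal = 'c'
FIRST(E) = {c, d, e, f}
Count: 4

4


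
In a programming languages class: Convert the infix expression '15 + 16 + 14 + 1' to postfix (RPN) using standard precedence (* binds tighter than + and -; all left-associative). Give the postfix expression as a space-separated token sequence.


Applying the shunting-yard algorithm:
  Operand 15 -> output
  Push '+' onto operator stack -> op-stack: [+]
  Operand 16 -> output
  See '+' (prec 1); top '+' (prec 1) >= it -> pop '+' to output
  Push '+' onto operator stack -> op-stack: [+]
  Operand 14 -> output
  See '+' (prec 1); top '+' (prec 1) >= it -> pop '+' to output
  Push '+' onto operator stack -> op-stack: [+]
  Operand 1 -> output
  End of input: pop '+' to output
Postfix result: 15 16 + 14 + 1 +

15 16 + 14 + 1 +


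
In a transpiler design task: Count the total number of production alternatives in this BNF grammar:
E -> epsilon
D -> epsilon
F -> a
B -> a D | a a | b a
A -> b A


Counting alternatives per rule:
  E: 1 alternative(s)
  D: 1 alternative(s)
  F: 1 alternative(s)
  B: 3 alternative(s)
  A: 1 alternative(s)
Sum: 1 + 1 + 1 + 3 + 1 = 7

7


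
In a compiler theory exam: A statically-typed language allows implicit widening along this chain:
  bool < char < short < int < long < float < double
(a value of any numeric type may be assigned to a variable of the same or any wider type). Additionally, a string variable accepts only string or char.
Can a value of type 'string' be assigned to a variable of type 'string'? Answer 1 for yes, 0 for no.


Target variable type: string
Source value type: string
Rule: string accepts only {string, char}
  source 'string' in {string, char}? Yes
Result: 1

1


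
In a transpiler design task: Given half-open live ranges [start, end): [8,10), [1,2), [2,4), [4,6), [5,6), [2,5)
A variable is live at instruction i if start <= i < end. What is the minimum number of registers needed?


Live ranges:
  Var0: [8, 10)
  Var1: [1, 2)
  Var2: [2, 4)
  Var3: [4, 6)
  Var4: [5, 6)
  Var5: [2, 5)
Sweep-line events (position, delta, active):
  pos=1 start -> active=1
  pos=2 end -> active=0
  pos=2 start -> active=1
  pos=2 start -> active=2
  pos=4 end -> active=1
  pos=4 start -> active=2
  pos=5 end -> active=1
  pos=5 start -> active=2
  pos=6 end -> active=1
  pos=6 end -> active=0
  pos=8 start -> active=1
  pos=10 end -> active=0
Maximum simultaneous active: 2
Minimum registers needed: 2

2


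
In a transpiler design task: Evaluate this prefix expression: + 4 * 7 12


Parsing prefix expression: + 4 * 7 12
Step 1: Innermost operation '* 7 12'
  7 * 12 = 84
Step 2: Outer operation '+ 4 [84]'
  4 + 84 = 88

88


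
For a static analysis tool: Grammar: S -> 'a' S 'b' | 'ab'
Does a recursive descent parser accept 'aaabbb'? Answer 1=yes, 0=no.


Grammar accepts strings of the form a^n b^n (n >= 1)
Word: 'aaabbb'
Counting: 3 a's and 3 b's
Check: 3 == 3? Yes
Derivation (S -> aSb applied 2 time(s), then S -> ab): S => aSb => aaSbb => aaabbb
Accepted

1


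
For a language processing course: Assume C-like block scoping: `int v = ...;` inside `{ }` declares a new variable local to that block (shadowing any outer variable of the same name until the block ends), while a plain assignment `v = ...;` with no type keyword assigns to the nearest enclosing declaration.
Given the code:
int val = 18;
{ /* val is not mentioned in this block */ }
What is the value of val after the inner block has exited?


Analyzing scoping rules:
Outer scope: declares val = 18
Inner block: val is neither redeclared nor assigned -> unchanged
After the block -> 18
Result: 18

18


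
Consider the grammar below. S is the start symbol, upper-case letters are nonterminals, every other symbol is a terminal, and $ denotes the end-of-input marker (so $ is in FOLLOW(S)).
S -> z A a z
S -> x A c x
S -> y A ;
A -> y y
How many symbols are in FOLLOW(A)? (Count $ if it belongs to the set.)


S is the start symbol and does not occur in any rule body, so FOLLOW(S) = {$}.
Examining every occurrence of A in a rule body:
  S -> z A a z : A is followed by terminal 'a' -> add 'a'
  S -> x A c x : A is followed by terminal 'c' -> add 'c'
  S -> y A ; : A is followed by terminal ';' -> add ';'
  A -> y y : A does not occur in the body -> contributes nothing
FOLLOW(A) = {;, a, c}
Count: 3

3


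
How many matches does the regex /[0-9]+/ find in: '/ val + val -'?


Pattern: /[0-9]+/ (int literals)
Input: '/ val + val -'
Scanning for matches:
Total matches: 0

0


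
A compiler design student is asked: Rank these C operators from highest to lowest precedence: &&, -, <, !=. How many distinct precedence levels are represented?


Looking up precedence for each operator:
  && -> precedence 2
  - -> precedence 5
  < -> precedence 4
  != -> precedence 3
Sorted highest to lowest: -, <, !=, &&
Distinct precedence values: [5, 4, 3, 2]
Number of distinct levels: 4

4


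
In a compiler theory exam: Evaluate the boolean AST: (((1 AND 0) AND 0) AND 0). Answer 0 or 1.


Step 1: Evaluate inner node
  1 AND 0 = 0
Step 2: Evaluate next node
  0 AND 0 = 0
Step 3: Evaluate root node
  0 AND 0 = 0

0


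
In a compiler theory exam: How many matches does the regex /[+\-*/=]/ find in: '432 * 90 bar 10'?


Pattern: /[+\-*/=]/ (operators)
Input: '432 * 90 bar 10'
Scanning for matches:
  Match 1: '*'
Total matches: 1

1


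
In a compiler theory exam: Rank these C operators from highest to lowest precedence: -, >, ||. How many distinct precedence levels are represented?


Looking up precedence for each operator:
  - -> precedence 5
  > -> precedence 4
  || -> precedence 1
Sorted highest to lowest: -, >, ||
Distinct precedence values: [5, 4, 1]
Number of distinct levels: 3

3


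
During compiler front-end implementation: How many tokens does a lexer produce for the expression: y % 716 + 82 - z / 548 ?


Scanning 'y % 716 + 82 - z / 548'
Token 1: 'y' -> identifier
Token 2: '%' -> operator
Token 3: '716' -> integer_literal
Token 4: '+' -> operator
Token 5: '82' -> integer_literal
Token 6: '-' -> operator
Token 7: 'z' -> identifier
Token 8: '/' -> operator
Token 9: '548' -> integer_literal
Total tokens: 9

9


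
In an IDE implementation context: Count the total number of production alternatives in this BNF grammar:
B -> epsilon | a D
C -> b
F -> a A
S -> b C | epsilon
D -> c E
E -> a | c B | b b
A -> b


Counting alternatives per rule:
  B: 2 alternative(s)
  C: 1 alternative(s)
  F: 1 alternative(s)
  S: 2 alternative(s)
  D: 1 alternative(s)
  E: 3 alternative(s)
  A: 1 alternative(s)
Sum: 2 + 1 + 1 + 2 + 1 + 3 + 1 = 11

11


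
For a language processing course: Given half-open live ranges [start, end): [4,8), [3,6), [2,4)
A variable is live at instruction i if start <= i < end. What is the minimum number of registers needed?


Live ranges:
  Var0: [4, 8)
  Var1: [3, 6)
  Var2: [2, 4)
Sweep-line events (position, delta, active):
  pos=2 start -> active=1
  pos=3 start -> active=2
  pos=4 end -> active=1
  pos=4 start -> active=2
  pos=6 end -> active=1
  pos=8 end -> active=0
Maximum simultaneous active: 2
Minimum registers needed: 2

2


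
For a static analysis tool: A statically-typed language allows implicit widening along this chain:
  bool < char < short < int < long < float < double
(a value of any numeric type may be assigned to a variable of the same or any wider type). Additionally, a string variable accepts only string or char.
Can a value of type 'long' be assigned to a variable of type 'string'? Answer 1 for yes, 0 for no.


Target variable type: string
Source value type: long
Rule: string accepts only {string, char}
  source 'long' in {string, char}? No
Result: 0

0


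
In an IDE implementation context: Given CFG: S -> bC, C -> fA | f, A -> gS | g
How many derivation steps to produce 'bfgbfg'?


Grammar: S -> bC, C -> fA | f, A -> gS | g
Deriving 'bfgbfg':
Step 1: S -> bC => bC
Step 2: C -> fA => bfA
Step 3: A -> gS => bfgS
Step 4: S -> bC => bfgbC
Step 5: C -> fA => bfgbfA
Step 6: A -> g => bfgbfg
Total derivation steps: 6

6


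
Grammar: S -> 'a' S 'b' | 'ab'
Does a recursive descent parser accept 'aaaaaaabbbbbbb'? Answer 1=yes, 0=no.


Grammar accepts strings of the form a^n b^n (n >= 1)
Word: 'aaaaaaabbbbbbb'
Counting: 7 a's and 7 b's
Check: 7 == 7? Yes
Derivation (S -> aSb applied 6 time(s), then S -> ab): S => aSb => aaSbb => aaaSbbb => aaaaSbbbb => aaaaaSbbbbb => aaaaaaSbbbbbb => aaaaaaabbbbbbb
Accepted

1


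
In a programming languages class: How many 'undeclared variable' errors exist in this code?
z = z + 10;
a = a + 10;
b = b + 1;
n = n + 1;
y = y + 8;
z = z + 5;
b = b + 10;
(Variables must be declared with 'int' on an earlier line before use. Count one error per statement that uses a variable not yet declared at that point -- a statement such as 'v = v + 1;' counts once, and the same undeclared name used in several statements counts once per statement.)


Scanning code line by line:
  Line 1: use 'z' -> ERROR (undeclared)
  Line 2: use 'a' -> ERROR (undeclared)
  Line 3: use 'b' -> ERROR (undeclared)
  Line 4: use 'n' -> ERROR (undeclared)
  Line 5: use 'y' -> ERROR (undeclared)
  Line 6: use 'z' -> ERROR (undeclared)
  Line 7: use 'b' -> ERROR (undeclared)
Total undeclared variable errors: 7

7


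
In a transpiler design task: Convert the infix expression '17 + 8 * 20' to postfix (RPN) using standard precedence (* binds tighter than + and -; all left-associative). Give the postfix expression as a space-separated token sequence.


Applying the shunting-yard algorithm:
  Operand 17 -> output
  Push '+' onto operator stack -> op-stack: [+]
  Operand 8 -> output
  Push '*' onto operator stack -> op-stack: [+, *]
  Operand 20 -> output
  End of input: pop '*' to output
  End of input: pop '+' to output
Postfix result: 17 8 20 * +

17 8 20 * +


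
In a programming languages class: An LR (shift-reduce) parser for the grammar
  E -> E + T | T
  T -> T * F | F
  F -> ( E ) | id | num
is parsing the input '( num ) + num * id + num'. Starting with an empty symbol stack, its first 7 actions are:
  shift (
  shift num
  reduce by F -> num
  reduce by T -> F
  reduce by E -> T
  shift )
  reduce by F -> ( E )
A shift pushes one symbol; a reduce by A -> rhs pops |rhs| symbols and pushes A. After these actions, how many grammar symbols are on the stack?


Tracking the symbol stack through each action:
  Action 1: shift '(' : push -> stack = [(] (size 1)
  Action 2: shift 'num' : push -> stack = [(, num] (size 2)
  Action 3: reduce by F -> num : pop 1, push F -> stack = [(, F] (size 2)
  Action 4: reduce by T -> F : pop 1, push T -> stack = [(, T] (size 2)
  Action 5: reduce by E -> T : pop 1, push E -> stack = [(, E] (size 2)
  Action 6: shift ')' : push -> stack = [(, E, )] (size 3)
  Action 7: reduce by F -> ( E ) : pop 3, push F -> stack = [F] (size 1)
Final stack size: 1

1


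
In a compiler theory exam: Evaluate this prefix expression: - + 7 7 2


Parsing prefix expression: - + 7 7 2
Step 1: Innermost operation '+ 7 7'
  7 + 7 = 14
Step 2: Outer operation '- [14] 2'
  14 - 2 = 12

12


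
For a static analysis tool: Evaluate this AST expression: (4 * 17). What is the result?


Expression: (4 * 17)
Evaluating step by step:
  4 * 17 = 68
Result: 68

68
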